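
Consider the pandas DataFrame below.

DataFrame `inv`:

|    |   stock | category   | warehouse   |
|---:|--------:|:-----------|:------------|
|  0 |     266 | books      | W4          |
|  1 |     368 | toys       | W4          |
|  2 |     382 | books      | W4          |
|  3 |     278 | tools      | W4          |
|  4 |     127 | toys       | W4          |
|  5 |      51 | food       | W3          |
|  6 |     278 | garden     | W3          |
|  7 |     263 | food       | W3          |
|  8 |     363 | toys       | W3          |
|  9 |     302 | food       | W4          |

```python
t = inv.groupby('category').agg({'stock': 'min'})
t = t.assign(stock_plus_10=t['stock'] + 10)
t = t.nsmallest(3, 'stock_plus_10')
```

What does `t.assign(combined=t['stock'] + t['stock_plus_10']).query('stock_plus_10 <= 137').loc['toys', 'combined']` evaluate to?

group by category, min of stock:
          stock
category       
books       266
food         51
garden      278
tools       278
toys        127
add column stock_plus_10 = t['stock'] + 10:
          stock  stock_plus_10
category                      
books       266            276
food         51             61
garden      278            288
tools       278            288
toys        127            137
take 3 rows with smallest stock_plus_10:
          stock  stock_plus_10
category                      
food         51             61
toys        127            137
books       266            276
add column combined = t['stock'] + t['stock_plus_10']:
          stock  stock_plus_10  combined
category                                
food         51             61       112
toys        127            137       264
books       266            276       542
filter rows where stock_plus_10 <= 137:
          stock  stock_plus_10  combined
category                                
food         51             61       112
toys        127            137       264
value at row 'toys', column 'combined' → 264

264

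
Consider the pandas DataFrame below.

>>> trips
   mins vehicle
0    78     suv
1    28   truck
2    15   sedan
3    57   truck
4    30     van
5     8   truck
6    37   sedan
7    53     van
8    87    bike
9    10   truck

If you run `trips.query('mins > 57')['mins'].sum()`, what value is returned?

165

filter rows where mins > 57:
   mins vehicle
0    78     suv
8    87    bike
Then the sum of column 'mins': 165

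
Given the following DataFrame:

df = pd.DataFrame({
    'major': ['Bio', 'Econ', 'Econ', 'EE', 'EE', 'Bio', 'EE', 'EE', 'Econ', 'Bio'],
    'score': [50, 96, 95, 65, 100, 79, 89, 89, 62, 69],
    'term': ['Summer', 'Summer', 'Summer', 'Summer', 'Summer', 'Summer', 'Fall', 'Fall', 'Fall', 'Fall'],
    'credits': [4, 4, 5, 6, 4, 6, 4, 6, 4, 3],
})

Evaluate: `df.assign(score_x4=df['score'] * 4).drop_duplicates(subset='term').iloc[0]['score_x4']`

add column score_x4 = df['score'] * 4:
  major  score    term  credits  score_x4
0   Bio     50  Summer        4       200
1  Econ     96  Summer        4       384
2  Econ     95  Summer        5       380
3    EE     65  Summer        6       260
4    EE    100  Summer        4       400
5   Bio     79  Summer        6       316
6    EE     89    Fall        4       356
7    EE     89    Fall        6       356
8  Econ     62    Fall        4       248
9   Bio     69    Fall        3       276
drop duplicate term (keep=first):
  major  score    term  credits  score_x4
0   Bio     50  Summer        4       200
6    EE     89    Fall        4       356
Finally, value at position 0, column 'score_x4' = 200.

200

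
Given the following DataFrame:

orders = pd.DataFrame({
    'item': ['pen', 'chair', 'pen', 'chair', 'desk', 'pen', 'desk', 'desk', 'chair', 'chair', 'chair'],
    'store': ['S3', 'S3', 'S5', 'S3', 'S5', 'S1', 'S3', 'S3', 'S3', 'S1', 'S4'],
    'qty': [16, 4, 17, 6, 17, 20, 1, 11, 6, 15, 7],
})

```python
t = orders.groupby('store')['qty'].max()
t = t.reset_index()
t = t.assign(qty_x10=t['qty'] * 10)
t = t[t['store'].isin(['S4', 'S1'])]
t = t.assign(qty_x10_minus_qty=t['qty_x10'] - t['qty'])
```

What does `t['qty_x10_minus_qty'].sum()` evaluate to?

group by store, max of qty:
store
S1    20
S3    16
S4     7
S5    17
Name: qty, dtype: int64
reset_index():
  store  qty
0    S1   20
1    S3   16
2    S4    7
3    S5   17
add column qty_x10 = t['qty'] * 10:
  store  qty  qty_x10
0    S1   20      200
1    S3   16      160
2    S4    7       70
3    S5   17      170
filter rows where store in ['S4', 'S1']:
  store  qty  qty_x10
0    S1   20      200
2    S4    7       70
add column qty_x10_minus_qty = t['qty_x10'] - t['qty']:
  store  qty  qty_x10  qty_x10_minus_qty
0    S1   20      200                180
2    S4    7       70                 63
Taking the sum of column 'qty_x10_minus_qty' gives 243.

243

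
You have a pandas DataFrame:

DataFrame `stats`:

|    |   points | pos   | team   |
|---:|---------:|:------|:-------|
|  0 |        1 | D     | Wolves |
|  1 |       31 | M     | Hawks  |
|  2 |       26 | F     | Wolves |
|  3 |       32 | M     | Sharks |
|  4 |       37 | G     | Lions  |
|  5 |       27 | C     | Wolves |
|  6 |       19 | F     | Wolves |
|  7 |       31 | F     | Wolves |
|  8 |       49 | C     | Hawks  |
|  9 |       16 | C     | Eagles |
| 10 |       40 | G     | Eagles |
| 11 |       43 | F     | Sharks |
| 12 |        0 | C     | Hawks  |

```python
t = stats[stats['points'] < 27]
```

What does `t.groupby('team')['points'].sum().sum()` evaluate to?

filter rows where points < 27:
    points pos    team
0        1   D  Wolves
2       26   F  Wolves
6       19   F  Wolves
9       16   C  Eagles
12       0   C   Hawks
group by team, sum of points:
team
Eagles    16
Hawks      0
Wolves    46
Name: points, dtype: int64
Hence 62.

62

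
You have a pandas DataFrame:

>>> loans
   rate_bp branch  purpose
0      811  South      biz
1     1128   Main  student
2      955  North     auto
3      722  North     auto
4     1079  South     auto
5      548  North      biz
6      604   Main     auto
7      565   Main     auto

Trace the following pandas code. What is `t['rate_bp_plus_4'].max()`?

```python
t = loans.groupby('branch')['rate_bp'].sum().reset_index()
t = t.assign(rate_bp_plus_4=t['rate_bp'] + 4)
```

2301

group by branch, sum of rate_bp:
branch
Main     2297
North    2225
South    1890
Name: rate_bp, dtype: int64
reset_index():
  branch  rate_bp
0   Main     2297
1  North     2225
2  South     1890
add column rate_bp_plus_4 = t['rate_bp'] + 4:
  branch  rate_bp  rate_bp_plus_4
0   Main     2297            2301
1  North     2225            2229
2  South     1890            1894
Reading off the max of column 'rate_bp_plus_4', we get 2301.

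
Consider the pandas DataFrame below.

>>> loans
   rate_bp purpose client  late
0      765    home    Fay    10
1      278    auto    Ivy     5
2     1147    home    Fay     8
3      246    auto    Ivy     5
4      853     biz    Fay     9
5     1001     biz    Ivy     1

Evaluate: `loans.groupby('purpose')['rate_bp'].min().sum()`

1864

group by purpose, min of rate_bp:
purpose
auto    246
biz     853
home    765
Name: rate_bp, dtype: int64
Taking the sum of the resulting series gives 1864.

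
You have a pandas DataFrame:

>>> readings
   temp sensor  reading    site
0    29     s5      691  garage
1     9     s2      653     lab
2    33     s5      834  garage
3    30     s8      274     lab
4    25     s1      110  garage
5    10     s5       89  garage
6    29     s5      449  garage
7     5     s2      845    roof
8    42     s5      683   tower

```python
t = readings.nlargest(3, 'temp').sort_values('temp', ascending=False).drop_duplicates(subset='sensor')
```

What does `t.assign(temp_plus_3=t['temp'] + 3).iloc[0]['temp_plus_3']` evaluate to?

take 3 rows with largest temp:
   temp sensor  reading    site
8    42     s5      683   tower
2    33     s5      834  garage
3    30     s8      274     lab
sort by temp descending:
   temp sensor  reading    site
8    42     s5      683   tower
2    33     s5      834  garage
3    30     s8      274     lab
drop duplicate sensor (keep=first):
   temp sensor  reading   site
8    42     s5      683  tower
3    30     s8      274    lab
add column temp_plus_3 = t['temp'] + 3:
   temp sensor  reading   site  temp_plus_3
8    42     s5      683  tower           45
3    30     s8      274    lab           33

45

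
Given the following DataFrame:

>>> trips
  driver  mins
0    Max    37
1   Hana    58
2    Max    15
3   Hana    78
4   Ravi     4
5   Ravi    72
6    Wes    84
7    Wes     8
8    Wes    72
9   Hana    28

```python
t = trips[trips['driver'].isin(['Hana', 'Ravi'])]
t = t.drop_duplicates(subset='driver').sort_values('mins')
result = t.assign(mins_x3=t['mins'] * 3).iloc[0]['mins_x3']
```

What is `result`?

filter rows where driver in ['Hana', 'Ravi']:
  driver  mins
1   Hana    58
3   Hana    78
4   Ravi     4
5   Ravi    72
9   Hana    28
drop duplicate driver (keep=first):
  driver  mins
1   Hana    58
4   Ravi     4
sort by mins:
  driver  mins
4   Ravi     4
1   Hana    58
add column mins_x3 = t['mins'] * 3:
  driver  mins  mins_x3
4   Ravi     4       12
1   Hana    58      174

12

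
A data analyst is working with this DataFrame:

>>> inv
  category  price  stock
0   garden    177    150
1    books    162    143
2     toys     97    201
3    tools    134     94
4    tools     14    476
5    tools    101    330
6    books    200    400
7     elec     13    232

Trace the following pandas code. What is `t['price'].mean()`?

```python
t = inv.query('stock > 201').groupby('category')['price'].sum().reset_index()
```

filter rows where stock > 201:
  category  price  stock
4    tools     14    476
5    tools    101    330
6    books    200    400
7     elec     13    232
group by category, sum of price:
category
books    200
elec      13
tools    115
Name: price, dtype: int64
reset_index():
  category  price
0    books    200
1     elec     13
2    tools    115
Reading off the mean of column 'price', we get 109.333333333.

109.333333333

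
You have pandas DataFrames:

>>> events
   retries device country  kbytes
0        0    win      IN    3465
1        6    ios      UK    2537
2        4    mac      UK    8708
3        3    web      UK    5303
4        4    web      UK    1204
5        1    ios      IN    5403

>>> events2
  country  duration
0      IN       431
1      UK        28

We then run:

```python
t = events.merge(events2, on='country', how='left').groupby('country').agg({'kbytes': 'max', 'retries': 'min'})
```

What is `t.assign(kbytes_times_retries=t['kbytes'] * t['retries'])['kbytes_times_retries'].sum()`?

merge on 'country' (how='left') → 6 rows:
   retries device country  kbytes  duration
0        0    win      IN    3465       431
1        6    ios      UK    2537        28
2        4    mac      UK    8708        28
3        3    web      UK    5303        28
4        4    web      UK    1204        28
5        1    ios      IN    5403       431
group by country: max(kbytes), min(retries):
         kbytes  retries
country                 
IN         5403        0
UK         8708        3
add column kbytes_times_retries = t['kbytes'] * t['retries']:
         kbytes  retries  kbytes_times_retries
country                                       
IN         5403        0                     0
UK         8708        3                 26124

26124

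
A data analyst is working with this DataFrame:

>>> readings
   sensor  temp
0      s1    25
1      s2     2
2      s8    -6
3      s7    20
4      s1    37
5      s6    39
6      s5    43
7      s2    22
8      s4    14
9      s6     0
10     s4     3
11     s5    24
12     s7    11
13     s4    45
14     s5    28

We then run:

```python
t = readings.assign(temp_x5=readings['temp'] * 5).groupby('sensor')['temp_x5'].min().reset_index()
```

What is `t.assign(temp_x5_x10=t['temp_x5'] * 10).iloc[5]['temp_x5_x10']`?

add column temp_x5 = readings['temp'] * 5:
   sensor  temp  temp_x5
0      s1    25      125
1      s2     2       10
2      s8    -6      -30
3      s7    20      100
4      s1    37      185
5      s6    39      195
6      s5    43      215
7      s2    22      110
8      s4    14       70
9      s6     0        0
10     s4     3       15
11     s5    24      120
12     s7    11       55
13     s4    45      225
14     s5    28      140
group by sensor, min of temp_x5:
sensor
s1    125
s2     10
s4     15
s5    120
s6      0
s7     55
s8    -30
Name: temp_x5, dtype: int64
reset_index():
  sensor  temp_x5
0     s1      125
1     s2       10
2     s4       15
3     s5      120
4     s6        0
5     s7       55
6     s8      -30
add column temp_x5_x10 = t['temp_x5'] * 10:
  sensor  temp_x5  temp_x5_x10
0     s1      125         1250
1     s2       10          100
2     s4       15          150
3     s5      120         1200
4     s6        0            0
5     s7       55          550
6     s8      -30         -300

550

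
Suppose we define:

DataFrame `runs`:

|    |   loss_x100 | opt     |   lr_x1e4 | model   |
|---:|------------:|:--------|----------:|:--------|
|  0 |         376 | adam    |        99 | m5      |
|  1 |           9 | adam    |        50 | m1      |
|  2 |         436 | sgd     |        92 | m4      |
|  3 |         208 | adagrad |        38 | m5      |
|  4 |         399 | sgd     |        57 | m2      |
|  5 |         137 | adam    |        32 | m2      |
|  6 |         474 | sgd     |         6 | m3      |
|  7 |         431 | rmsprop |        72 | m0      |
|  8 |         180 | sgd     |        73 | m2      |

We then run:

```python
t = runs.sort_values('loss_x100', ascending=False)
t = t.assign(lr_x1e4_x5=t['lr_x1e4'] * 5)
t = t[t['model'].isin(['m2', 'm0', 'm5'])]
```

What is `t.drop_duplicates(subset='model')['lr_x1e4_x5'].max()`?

495

sort by loss_x100 descending:
   loss_x100      opt  lr_x1e4 model
6        474      sgd        6    m3
2        436      sgd       92    m4
7        431  rmsprop       72    m0
4        399      sgd       57    m2
0        376     adam       99    m5
3        208  adagrad       38    m5
8        180      sgd       73    m2
5        137     adam       32    m2
1          9     adam       50    m1
add column lr_x1e4_x5 = t['lr_x1e4'] * 5:
   loss_x100      opt  lr_x1e4 model  lr_x1e4_x5
6        474      sgd        6    m3          30
2        436      sgd       92    m4         460
7        431  rmsprop       72    m0         360
4        399      sgd       57    m2         285
0        376     adam       99    m5         495
3        208  adagrad       38    m5         190
8        180      sgd       73    m2         365
5        137     adam       32    m2         160
1          9     adam       50    m1         250
filter rows where model in ['m2', 'm0', 'm5']:
   loss_x100      opt  lr_x1e4 model  lr_x1e4_x5
7        431  rmsprop       72    m0         360
4        399      sgd       57    m2         285
0        376     adam       99    m5         495
3        208  adagrad       38    m5         190
8        180      sgd       73    m2         365
5        137     adam       32    m2         160
drop duplicate model (keep=first):
   loss_x100      opt  lr_x1e4 model  lr_x1e4_x5
7        431  rmsprop       72    m0         360
4        399      sgd       57    m2         285
0        376     adam       99    m5         495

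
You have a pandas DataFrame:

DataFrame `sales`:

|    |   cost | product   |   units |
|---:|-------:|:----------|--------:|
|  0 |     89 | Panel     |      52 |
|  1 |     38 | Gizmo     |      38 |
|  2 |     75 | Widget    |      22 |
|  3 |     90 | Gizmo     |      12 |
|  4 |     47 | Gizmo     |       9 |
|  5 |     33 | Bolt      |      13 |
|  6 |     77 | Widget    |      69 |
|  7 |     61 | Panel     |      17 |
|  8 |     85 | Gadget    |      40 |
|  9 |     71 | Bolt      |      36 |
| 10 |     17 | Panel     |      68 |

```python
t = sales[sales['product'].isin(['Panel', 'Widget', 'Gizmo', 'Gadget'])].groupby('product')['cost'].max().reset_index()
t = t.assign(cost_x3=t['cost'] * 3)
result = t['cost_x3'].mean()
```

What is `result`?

255.75

filter rows where product in ['Panel', 'Widget', 'Gizmo', 'Gadget']:
    cost product  units
0     89   Panel     52
1     38   Gizmo     38
2     75  Widget     22
3     90   Gizmo     12
4     47   Gizmo      9
6     77  Widget     69
7     61   Panel     17
8     85  Gadget     40
10    17   Panel     68
group by product, max of cost:
product
Gadget    85
Gizmo     90
Panel     89
Widget    77
Name: cost, dtype: int64
reset_index():
  product  cost
0  Gadget    85
1   Gizmo    90
2   Panel    89
3  Widget    77
add column cost_x3 = t['cost'] * 3:
  product  cost  cost_x3
0  Gadget    85      255
1   Gizmo    90      270
2   Panel    89      267
3  Widget    77      231
So mean() = 255.75.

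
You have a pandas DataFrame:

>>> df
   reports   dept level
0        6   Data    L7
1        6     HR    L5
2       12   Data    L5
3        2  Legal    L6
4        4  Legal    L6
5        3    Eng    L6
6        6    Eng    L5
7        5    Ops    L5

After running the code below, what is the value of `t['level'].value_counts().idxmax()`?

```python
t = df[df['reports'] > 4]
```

filter rows where reports > 4:
   reports  dept level
0        6  Data    L7
1        6    HR    L5
2       12  Data    L5
6        6   Eng    L5
7        5   Ops    L5
value_counts of level:
level
L5    4
L7    1
Name: count, dtype: int64
Finally, label with the largest value = L5.

L5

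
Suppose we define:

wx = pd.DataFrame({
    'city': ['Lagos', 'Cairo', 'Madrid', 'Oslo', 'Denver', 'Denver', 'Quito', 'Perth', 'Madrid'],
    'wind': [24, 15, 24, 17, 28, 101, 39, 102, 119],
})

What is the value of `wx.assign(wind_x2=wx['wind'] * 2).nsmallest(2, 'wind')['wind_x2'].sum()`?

64

add column wind_x2 = wx['wind'] * 2:
     city  wind  wind_x2
0   Lagos    24       48
1   Cairo    15       30
2  Madrid    24       48
3    Oslo    17       34
4  Denver    28       56
5  Denver   101      202
6   Quito    39       78
7   Perth   102      204
8  Madrid   119      238
take 2 rows with smallest wind:
    city  wind  wind_x2
1  Cairo    15       30
3   Oslo    17       34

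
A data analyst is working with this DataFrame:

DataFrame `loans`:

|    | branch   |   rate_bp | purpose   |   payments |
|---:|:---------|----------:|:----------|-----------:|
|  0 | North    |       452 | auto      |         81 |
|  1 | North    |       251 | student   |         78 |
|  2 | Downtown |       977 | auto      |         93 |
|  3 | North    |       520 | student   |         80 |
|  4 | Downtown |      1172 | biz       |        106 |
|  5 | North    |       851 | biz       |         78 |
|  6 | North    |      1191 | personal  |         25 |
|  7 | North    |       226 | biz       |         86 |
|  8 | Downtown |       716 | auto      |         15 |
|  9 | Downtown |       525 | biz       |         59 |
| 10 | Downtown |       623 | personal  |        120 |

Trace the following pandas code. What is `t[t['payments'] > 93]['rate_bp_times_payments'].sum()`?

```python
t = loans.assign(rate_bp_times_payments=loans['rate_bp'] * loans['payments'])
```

add column rate_bp_times_payments = loans['rate_bp'] * loans['payments']:
      branch  rate_bp   purpose  payments  rate_bp_times_payments
0      North      452      auto        81                   36612
1      North      251   student        78                   19578
2   Downtown      977      auto        93                   90861
3      North      520   student        80                   41600
4   Downtown     1172       biz       106                  124232
5      North      851       biz        78                   66378
6      North     1191  personal        25                   29775
7      North      226       biz        86                   19436
8   Downtown      716      auto        15                   10740
9   Downtown      525       biz        59                   30975
10  Downtown      623  personal       120                   74760
filter rows where payments > 93:
      branch  rate_bp   purpose  payments  rate_bp_times_payments
4   Downtown     1172       biz       106                  124232
10  Downtown      623  personal       120                   74760
So sum() = 198992.

198992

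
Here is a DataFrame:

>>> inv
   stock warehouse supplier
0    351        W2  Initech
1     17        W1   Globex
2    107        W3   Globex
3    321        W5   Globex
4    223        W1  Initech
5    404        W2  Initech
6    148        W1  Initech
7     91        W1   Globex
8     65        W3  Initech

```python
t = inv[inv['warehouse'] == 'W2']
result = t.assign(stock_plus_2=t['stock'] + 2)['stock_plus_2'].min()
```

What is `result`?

filter rows where warehouse == 'W2':
   stock warehouse supplier
0    351        W2  Initech
5    404        W2  Initech
add column stock_plus_2 = t['stock'] + 2:
   stock warehouse supplier  stock_plus_2
0    351        W2  Initech           353
5    404        W2  Initech           406
Then the min of column 'stock_plus_2': 353

353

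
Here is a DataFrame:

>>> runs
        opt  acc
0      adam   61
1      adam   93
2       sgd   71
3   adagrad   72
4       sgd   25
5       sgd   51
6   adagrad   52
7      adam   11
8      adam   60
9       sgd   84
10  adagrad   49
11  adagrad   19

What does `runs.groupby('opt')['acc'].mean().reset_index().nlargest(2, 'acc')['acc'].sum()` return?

group by opt, mean of acc:
opt
adagrad    48.00
adam       56.25
sgd        57.75
Name: acc, dtype: float64
reset_index():
       opt    acc
0  adagrad  48.00
1     adam  56.25
2      sgd  57.75
take 2 rows with largest acc:
    opt    acc
2   sgd  57.75
1  adam  56.25
The sum of column 'acc' is 114.0.

114.0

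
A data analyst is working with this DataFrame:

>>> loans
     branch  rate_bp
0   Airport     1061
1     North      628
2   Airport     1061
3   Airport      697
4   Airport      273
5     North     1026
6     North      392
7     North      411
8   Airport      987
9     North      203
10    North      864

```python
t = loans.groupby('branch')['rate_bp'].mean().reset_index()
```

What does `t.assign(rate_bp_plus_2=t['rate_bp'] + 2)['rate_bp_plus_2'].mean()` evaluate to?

703.566666667

group by branch, mean of rate_bp:
branch
Airport    815.800000
North      587.333333
Name: rate_bp, dtype: float64
reset_index():
    branch     rate_bp
0  Airport  815.800000
1    North  587.333333
add column rate_bp_plus_2 = t['rate_bp'] + 2:
    branch     rate_bp  rate_bp_plus_2
0  Airport  815.800000      817.800000
1    North  587.333333      589.333333
mean of column 'rate_bp_plus_2' → 703.566666667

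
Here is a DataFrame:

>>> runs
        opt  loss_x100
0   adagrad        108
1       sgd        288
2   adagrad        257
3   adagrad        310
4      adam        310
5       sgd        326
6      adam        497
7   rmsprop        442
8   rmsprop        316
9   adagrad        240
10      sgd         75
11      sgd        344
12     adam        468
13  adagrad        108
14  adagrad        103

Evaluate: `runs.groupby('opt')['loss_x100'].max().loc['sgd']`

group by opt, max of loss_x100:
opt
adagrad    310
adam       497
rmsprop    442
sgd        344
Name: loss_x100, dtype: int64
value at index 'sgd' → 344

344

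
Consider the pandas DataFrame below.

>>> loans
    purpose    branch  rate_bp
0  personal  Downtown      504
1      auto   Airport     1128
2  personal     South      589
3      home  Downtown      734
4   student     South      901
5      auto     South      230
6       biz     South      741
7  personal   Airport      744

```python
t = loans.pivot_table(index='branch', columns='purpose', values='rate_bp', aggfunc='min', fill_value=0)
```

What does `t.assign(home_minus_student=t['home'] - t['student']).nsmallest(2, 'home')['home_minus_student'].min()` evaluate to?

pivot: rows=branch, cols=purpose, min(rate_bp):
purpose   auto  biz  home  personal  student
branch                                      
Airport   1128    0     0       744        0
Downtown     0    0   734       504        0
South      230  741     0       589      901
add column home_minus_student = t['home'] - t['student']:
purpose   auto  biz  home  personal  student  home_minus_student
branch                                                          
Airport   1128    0     0       744        0                   0
Downtown     0    0   734       504        0                 734
South      230  741     0       589      901                -901
take 2 rows with smallest home:
purpose  auto  biz  home  personal  student  home_minus_student
branch                                                         
Airport  1128    0     0       744        0                   0
South     230  741     0       589      901                -901
Hence -901.

-901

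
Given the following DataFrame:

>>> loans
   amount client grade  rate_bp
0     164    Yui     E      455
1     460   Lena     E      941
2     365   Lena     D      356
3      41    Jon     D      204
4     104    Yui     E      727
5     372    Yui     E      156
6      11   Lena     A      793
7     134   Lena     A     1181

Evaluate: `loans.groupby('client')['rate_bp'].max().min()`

204

group by client, max of rate_bp:
client
Jon      204
Lena    1181
Yui      727
Name: rate_bp, dtype: int64
Hence 204.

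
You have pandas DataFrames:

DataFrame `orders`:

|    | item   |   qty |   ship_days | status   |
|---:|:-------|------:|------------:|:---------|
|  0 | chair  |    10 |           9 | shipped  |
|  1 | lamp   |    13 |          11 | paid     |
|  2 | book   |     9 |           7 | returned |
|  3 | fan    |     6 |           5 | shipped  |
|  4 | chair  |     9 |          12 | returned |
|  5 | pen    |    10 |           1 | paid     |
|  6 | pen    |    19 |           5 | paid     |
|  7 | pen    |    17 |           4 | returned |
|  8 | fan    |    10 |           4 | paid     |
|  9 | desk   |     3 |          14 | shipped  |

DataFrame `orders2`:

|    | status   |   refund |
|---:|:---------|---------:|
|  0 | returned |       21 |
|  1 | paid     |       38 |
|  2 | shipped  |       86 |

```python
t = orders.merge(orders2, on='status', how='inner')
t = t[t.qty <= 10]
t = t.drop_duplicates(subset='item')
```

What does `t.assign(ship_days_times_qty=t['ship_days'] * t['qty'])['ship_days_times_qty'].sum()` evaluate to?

235

merge on 'status' (how='inner') → 10 rows:
    item  qty  ship_days    status  refund
0  chair   10          9   shipped      86
1   lamp   13         11      paid      38
2   book    9          7  returned      21
3    fan    6          5   shipped      86
4  chair    9         12  returned      21
5    pen   10          1      paid      38
6    pen   19          5      paid      38
7    pen   17          4  returned      21
8    fan   10          4      paid      38
9   desk    3         14   shipped      86
filter rows where qty <= 10:
    item  qty  ship_days    status  refund
0  chair   10          9   shipped      86
2   book    9          7  returned      21
3    fan    6          5   shipped      86
4  chair    9         12  returned      21
5    pen   10          1      paid      38
8    fan   10          4      paid      38
9   desk    3         14   shipped      86
drop duplicate item (keep=first):
    item  qty  ship_days    status  refund
0  chair   10          9   shipped      86
2   book    9          7  returned      21
3    fan    6          5   shipped      86
5    pen   10          1      paid      38
9   desk    3         14   shipped      86
add column ship_days_times_qty = t['ship_days'] * t['qty']:
    item  qty  ship_days    status  refund  ship_days_times_qty
0  chair   10          9   shipped      86                   90
2   book    9          7  returned      21                   63
3    fan    6          5   shipped      86                   30
5    pen   10          1      paid      38                   10
9   desk    3         14   shipped      86                   42
Hence 235.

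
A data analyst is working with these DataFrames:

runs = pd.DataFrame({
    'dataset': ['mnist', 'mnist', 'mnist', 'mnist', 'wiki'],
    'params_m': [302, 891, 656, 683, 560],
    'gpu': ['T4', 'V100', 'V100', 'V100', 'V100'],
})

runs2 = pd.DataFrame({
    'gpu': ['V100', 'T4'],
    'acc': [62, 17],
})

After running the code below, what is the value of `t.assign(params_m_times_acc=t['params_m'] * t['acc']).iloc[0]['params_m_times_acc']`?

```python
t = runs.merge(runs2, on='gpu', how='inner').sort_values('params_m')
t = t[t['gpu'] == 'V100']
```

34720

merge on 'gpu' (how='inner') → 5 rows:
  dataset  params_m   gpu  acc
0   mnist       302    T4   17
1   mnist       891  V100   62
2   mnist       656  V100   62
3   mnist       683  V100   62
4    wiki       560  V100   62
sort by params_m:
  dataset  params_m   gpu  acc
0   mnist       302    T4   17
4    wiki       560  V100   62
2   mnist       656  V100   62
3   mnist       683  V100   62
1   mnist       891  V100   62
filter rows where gpu == 'V100':
  dataset  params_m   gpu  acc
4    wiki       560  V100   62
2   mnist       656  V100   62
3   mnist       683  V100   62
1   mnist       891  V100   62
add column params_m_times_acc = t['params_m'] * t['acc']:
  dataset  params_m   gpu  acc  params_m_times_acc
4    wiki       560  V100   62               34720
2   mnist       656  V100   62               40672
3   mnist       683  V100   62               42346
1   mnist       891  V100   62               55242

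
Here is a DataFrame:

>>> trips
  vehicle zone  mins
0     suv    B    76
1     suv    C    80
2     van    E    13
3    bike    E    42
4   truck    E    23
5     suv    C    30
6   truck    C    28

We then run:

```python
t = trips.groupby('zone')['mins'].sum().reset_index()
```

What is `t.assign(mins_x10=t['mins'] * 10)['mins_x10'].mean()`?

group by zone, sum of mins:
zone
B     76
C    138
E     78
Name: mins, dtype: int64
reset_index():
  zone  mins
0    B    76
1    C   138
2    E    78
add column mins_x10 = t['mins'] * 10:
  zone  mins  mins_x10
0    B    76       760
1    C   138      1380
2    E    78       780
So mean() = 973.333333333.

973.333333333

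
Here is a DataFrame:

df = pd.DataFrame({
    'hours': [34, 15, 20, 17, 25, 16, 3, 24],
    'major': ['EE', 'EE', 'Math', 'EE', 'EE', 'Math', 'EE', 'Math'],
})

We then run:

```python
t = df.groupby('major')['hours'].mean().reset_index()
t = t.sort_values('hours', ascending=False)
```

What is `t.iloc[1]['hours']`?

group by major, mean of hours:
major
EE      18.8
Math    20.0
Name: hours, dtype: float64
reset_index():
  major  hours
0    EE   18.8
1  Math   20.0
sort by hours descending:
  major  hours
1  Math   20.0
0    EE   18.8
The value at position 1, column 'hours' is 18.8.

18.8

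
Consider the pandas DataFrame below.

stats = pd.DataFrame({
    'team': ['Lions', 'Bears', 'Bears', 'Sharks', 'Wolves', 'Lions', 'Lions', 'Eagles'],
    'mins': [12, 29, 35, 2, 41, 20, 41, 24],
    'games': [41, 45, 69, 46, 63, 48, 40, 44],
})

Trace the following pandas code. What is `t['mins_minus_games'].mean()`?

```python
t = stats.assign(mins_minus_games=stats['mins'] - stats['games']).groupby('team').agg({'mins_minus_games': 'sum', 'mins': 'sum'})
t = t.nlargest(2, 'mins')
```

add column mins_minus_games = stats['mins'] - stats['games']:
     team  mins  games  mins_minus_games
0   Lions    12     41               -29
1   Bears    29     45               -16
2   Bears    35     69               -34
3  Sharks     2     46               -44
4  Wolves    41     63               -22
5   Lions    20     48               -28
6   Lions    41     40                 1
7  Eagles    24     44               -20
group by team: sum(mins_minus_games), sum(mins):
        mins_minus_games  mins
team                          
Bears                -50    64
Eagles               -20    24
Lions                -56    73
Sharks               -44     2
Wolves               -22    41
take 2 rows with largest mins:
       mins_minus_games  mins
team                         
Lions               -56    73
Bears               -50    64
So mean() = -53.0.

-53.0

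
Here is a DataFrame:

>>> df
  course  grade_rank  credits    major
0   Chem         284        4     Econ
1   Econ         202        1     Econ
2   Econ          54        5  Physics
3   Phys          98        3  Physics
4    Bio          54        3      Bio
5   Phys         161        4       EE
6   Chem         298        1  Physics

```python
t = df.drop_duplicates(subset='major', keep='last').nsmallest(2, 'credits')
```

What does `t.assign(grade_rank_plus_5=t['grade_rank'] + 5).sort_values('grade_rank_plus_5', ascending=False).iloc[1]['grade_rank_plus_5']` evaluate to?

207

drop duplicate major (keep=last):
  course  grade_rank  credits    major
1   Econ         202        1     Econ
4    Bio          54        3      Bio
5   Phys         161        4       EE
6   Chem         298        1  Physics
take 2 rows with smallest credits:
  course  grade_rank  credits    major
1   Econ         202        1     Econ
6   Chem         298        1  Physics
add column grade_rank_plus_5 = t['grade_rank'] + 5:
  course  grade_rank  credits    major  grade_rank_plus_5
1   Econ         202        1     Econ                207
6   Chem         298        1  Physics                303
sort by grade_rank_plus_5 descending:
  course  grade_rank  credits    major  grade_rank_plus_5
6   Chem         298        1  Physics                303
1   Econ         202        1     Econ                207
Then the value at position 1, column 'grade_rank_plus_5': 207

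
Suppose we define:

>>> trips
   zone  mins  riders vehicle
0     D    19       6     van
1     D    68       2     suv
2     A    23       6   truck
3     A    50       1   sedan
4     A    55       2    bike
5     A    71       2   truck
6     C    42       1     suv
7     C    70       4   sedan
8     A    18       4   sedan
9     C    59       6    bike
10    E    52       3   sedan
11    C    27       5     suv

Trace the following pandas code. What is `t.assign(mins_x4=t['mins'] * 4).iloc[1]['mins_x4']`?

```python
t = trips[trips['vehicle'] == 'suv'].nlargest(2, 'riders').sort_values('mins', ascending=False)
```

108

filter rows where vehicle == 'suv':
   zone  mins  riders vehicle
1     D    68       2     suv
6     C    42       1     suv
11    C    27       5     suv
take 2 rows with largest riders:
   zone  mins  riders vehicle
11    C    27       5     suv
1     D    68       2     suv
sort by mins descending:
   zone  mins  riders vehicle
1     D    68       2     suv
11    C    27       5     suv
add column mins_x4 = t['mins'] * 4:
   zone  mins  riders vehicle  mins_x4
1     D    68       2     suv      272
11    C    27       5     suv      108
Finally, value at position 1, column 'mins_x4' = 108.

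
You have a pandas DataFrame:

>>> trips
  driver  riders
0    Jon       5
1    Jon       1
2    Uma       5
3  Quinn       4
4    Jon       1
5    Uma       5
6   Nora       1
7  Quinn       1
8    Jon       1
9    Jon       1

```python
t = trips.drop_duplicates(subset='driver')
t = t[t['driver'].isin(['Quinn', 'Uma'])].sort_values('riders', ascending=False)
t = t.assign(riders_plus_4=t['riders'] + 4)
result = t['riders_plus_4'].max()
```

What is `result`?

9

drop duplicate driver (keep=first):
  driver  riders
0    Jon       5
2    Uma       5
3  Quinn       4
6   Nora       1
filter rows where driver in ['Quinn', 'Uma']:
  driver  riders
2    Uma       5
3  Quinn       4
sort by riders descending:
  driver  riders
2    Uma       5
3  Quinn       4
add column riders_plus_4 = t['riders'] + 4:
  driver  riders  riders_plus_4
2    Uma       5              9
3  Quinn       4              8
Then the max of column 'riders_plus_4': 9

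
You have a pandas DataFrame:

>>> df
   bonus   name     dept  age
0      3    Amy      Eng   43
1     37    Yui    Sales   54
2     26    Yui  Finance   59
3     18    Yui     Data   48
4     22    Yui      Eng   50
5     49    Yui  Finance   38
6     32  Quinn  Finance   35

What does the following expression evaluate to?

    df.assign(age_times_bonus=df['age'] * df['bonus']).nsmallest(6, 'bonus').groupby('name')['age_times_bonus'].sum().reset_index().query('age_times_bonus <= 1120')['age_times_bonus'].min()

129

add column age_times_bonus = df['age'] * df['bonus']:
   bonus   name     dept  age  age_times_bonus
0      3    Amy      Eng   43              129
1     37    Yui    Sales   54             1998
2     26    Yui  Finance   59             1534
3     18    Yui     Data   48              864
4     22    Yui      Eng   50             1100
5     49    Yui  Finance   38             1862
6     32  Quinn  Finance   35             1120
take 6 rows with smallest bonus:
   bonus   name     dept  age  age_times_bonus
0      3    Amy      Eng   43              129
3     18    Yui     Data   48              864
4     22    Yui      Eng   50             1100
2     26    Yui  Finance   59             1534
6     32  Quinn  Finance   35             1120
1     37    Yui    Sales   54             1998
group by name, sum of age_times_bonus:
name
Amy       129
Quinn    1120
Yui      5496
Name: age_times_bonus, dtype: int64
reset_index():
    name  age_times_bonus
0    Amy              129
1  Quinn             1120
2    Yui             5496
filter rows where age_times_bonus <= 1120:
    name  age_times_bonus
0    Amy              129
1  Quinn             1120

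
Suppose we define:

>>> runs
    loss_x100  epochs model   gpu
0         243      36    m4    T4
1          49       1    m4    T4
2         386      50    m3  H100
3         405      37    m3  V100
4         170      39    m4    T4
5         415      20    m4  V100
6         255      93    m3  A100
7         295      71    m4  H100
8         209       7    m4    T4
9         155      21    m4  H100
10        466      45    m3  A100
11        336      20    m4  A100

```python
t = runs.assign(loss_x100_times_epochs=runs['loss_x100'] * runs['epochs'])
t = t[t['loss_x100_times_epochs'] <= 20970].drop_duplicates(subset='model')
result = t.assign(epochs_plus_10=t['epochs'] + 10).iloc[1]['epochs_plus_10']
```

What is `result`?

60

add column loss_x100_times_epochs = runs['loss_x100'] * runs['epochs']:
    loss_x100  epochs model   gpu  loss_x100_times_epochs
0         243      36    m4    T4                    8748
1          49       1    m4    T4                      49
2         386      50    m3  H100                   19300
3         405      37    m3  V100                   14985
4         170      39    m4    T4                    6630
5         415      20    m4  V100                    8300
6         255      93    m3  A100                   23715
7         295      71    m4  H100                   20945
8         209       7    m4    T4                    1463
9         155      21    m4  H100                    3255
10        466      45    m3  A100                   20970
11        336      20    m4  A100                    6720
filter rows where loss_x100_times_epochs <= 20970:
    loss_x100  epochs model   gpu  loss_x100_times_epochs
0         243      36    m4    T4                    8748
1          49       1    m4    T4                      49
2         386      50    m3  H100                   19300
3         405      37    m3  V100                   14985
4         170      39    m4    T4                    6630
5         415      20    m4  V100                    8300
7         295      71    m4  H100                   20945
8         209       7    m4    T4                    1463
9         155      21    m4  H100                    3255
10        466      45    m3  A100                   20970
11        336      20    m4  A100                    6720
drop duplicate model (keep=first):
   loss_x100  epochs model   gpu  loss_x100_times_epochs
0        243      36    m4    T4                    8748
2        386      50    m3  H100                   19300
add column epochs_plus_10 = t['epochs'] + 10:
   loss_x100  epochs model   gpu  loss_x100_times_epochs  epochs_plus_10
0        243      36    m4    T4                    8748              46
2        386      50    m3  H100                   19300              60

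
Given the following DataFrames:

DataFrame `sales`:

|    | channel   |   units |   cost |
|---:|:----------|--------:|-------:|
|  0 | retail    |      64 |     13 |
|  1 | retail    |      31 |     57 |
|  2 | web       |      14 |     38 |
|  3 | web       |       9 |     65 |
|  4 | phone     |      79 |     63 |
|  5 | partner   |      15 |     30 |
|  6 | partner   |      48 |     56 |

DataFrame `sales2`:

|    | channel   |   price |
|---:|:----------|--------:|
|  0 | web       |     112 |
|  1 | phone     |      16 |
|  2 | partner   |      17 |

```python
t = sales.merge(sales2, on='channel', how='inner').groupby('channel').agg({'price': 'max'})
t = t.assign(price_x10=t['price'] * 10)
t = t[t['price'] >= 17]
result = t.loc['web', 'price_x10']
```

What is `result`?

merge on 'channel' (how='inner') → 5 rows:
   channel  units  cost  price
0      web     14    38    112
1      web      9    65    112
2    phone     79    63     16
3  partner     15    30     17
4  partner     48    56     17
group by channel, max of price:
         price
channel       
partner     17
phone       16
web        112
add column price_x10 = t['price'] * 10:
         price  price_x10
channel                  
partner     17        170
phone       16        160
web        112       1120
filter rows where price >= 17:
         price  price_x10
channel                  
partner     17        170
web        112       1120

1120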